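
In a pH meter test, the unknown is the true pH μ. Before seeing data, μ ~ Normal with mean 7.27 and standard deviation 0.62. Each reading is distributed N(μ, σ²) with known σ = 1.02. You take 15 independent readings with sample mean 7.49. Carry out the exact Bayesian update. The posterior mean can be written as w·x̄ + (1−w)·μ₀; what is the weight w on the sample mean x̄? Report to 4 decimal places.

For Normal data with known variance σ², a Normal(μ₀, σ₀²) prior on μ is conjugate. Posterior precision = 1/σ₀² + n/σ²; posterior mean is the precision-weighted average of μ₀ and x̄.
σ₀² = 0.62² = 0.3844, σ² = 1.02² = 1.0404. Prior precision 1/σ₀² = 1/0.3844; data precision n/σ² = 15/1.0404.
w = (n/σ²)/(1/σ₀² + n/σ²) = n·σ₀²/(σ² + n·σ₀²) = 15·0.3844/(1.0404 + 15·0.3844) = 5.766/6.8064 = 0.8471.

0.8471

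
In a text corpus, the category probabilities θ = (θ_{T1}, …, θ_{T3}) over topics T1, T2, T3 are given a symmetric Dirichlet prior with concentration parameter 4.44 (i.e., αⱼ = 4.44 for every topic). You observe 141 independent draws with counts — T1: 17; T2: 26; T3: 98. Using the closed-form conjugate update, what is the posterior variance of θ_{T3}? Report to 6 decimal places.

The Dirichlet prior is conjugate to the Multinomial likelihood: each posterior αⱼ = prior αⱼ + observed count nⱼ.
Posterior concentration: (21.44, 30.44, 102.44), total = 154.32.
Var[θ_j] = α_j(Σα−α_j)/((Σα)²(Σα+1)) = 102.44·51.88/(154.32²·155.32) = 0.001437.

0.001437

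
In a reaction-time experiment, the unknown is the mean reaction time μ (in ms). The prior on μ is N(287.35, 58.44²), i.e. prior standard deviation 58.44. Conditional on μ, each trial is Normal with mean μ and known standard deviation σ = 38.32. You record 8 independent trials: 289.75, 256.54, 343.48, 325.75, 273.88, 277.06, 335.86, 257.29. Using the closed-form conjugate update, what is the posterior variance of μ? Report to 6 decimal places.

174.190858

For Normal data with known variance σ², a Normal(μ₀, σ₀²) prior on μ is conjugate. Posterior precision = 1/σ₀² + n/σ²; posterior mean is the precision-weighted average of μ₀ and x̄.
σ₀² = 58.44² = 3415.2336, σ² = 38.32² = 1468.4224; σ² + n·σ₀² = 1468.4224 + 8·3415.2336 = 28790.2912.
Posterior precision = 1/σ₀² + n/σ² = 1/3415.2336 + 8/1468.4224 = (σ² + n·σ₀²)/(σ₀²σ²) = 28790.2912/(3415.2336·1468.4224); posterior variance σₙ² = σ₀²σ²/(σ² + n·σ₀²) = 3415.2336·1468.4224/28790.2912 = 174.190858.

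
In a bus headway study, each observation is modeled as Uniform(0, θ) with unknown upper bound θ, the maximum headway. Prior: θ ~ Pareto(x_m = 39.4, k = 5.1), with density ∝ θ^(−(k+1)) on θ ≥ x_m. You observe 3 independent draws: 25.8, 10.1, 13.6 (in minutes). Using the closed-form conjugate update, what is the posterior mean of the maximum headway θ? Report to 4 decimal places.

44.9493

A Pareto(scale x_m, shape k) prior on the upper bound θ of Uniform(0, θ) is conjugate: posterior is Pareto(max(x_m, max xᵢ), k + n).
Sample maximum = 25.8; prior scale x_m = 39.4 → posterior scale = max = 39.4.
Posterior shape = 5.1 + 3 = 8.1.
E[θ|data] = k·x_m/(k−1) = 8.1·39.4/7.1 = 44.9493.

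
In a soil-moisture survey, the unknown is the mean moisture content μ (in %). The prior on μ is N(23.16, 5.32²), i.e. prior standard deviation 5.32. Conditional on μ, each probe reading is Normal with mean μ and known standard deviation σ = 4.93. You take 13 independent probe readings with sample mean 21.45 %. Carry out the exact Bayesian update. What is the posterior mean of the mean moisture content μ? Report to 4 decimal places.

For Normal data with known variance σ², a Normal(μ₀, σ₀²) prior on μ is conjugate. Posterior precision = 1/σ₀² + n/σ²; posterior mean is the precision-weighted average of μ₀ and x̄.
n·x̄ = 13·21.45 = 278.85.
σ₀² = 5.32² = 28.3024, σ² = 4.93² = 24.3049; σ² + n·σ₀² = 24.3049 + 13·28.3024 = 392.2361.
Posterior mean = (μ₀/σ₀² + n·x̄/σ²)/(1/σ₀² + n/σ²) = (σ²·μ₀ + σ₀²·n·x̄)/(σ² + n·σ₀²) = (24.3049·23.16 + 28.3024·278.85)/392.2361 = 8455.025724/392.2361 = 21.5560.

21.5560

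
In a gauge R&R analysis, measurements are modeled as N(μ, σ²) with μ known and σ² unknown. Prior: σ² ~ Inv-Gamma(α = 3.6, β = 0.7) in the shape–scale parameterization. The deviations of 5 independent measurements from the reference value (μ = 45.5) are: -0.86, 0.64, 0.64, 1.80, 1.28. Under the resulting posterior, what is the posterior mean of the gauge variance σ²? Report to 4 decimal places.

With known mean μ and an Inverse-Gamma(α, β) prior on σ², the Normal likelihood is conjugate: posterior is Inv-Gamma(α + n/2, β + Σ(xᵢ−μ)²/2).
Σ(xᵢ−μ)² = (-0.86)² + (0.64)² + (0.64)² + (1.80)² + (1.28)² = 6.4372.
Posterior: Inv-Gamma(3.6 + 5/2, 0.7 + 6.4372/2) = Inv-Gamma(6.10, 3.91860).
E[σ²|data] = β/(α−1) = 3.91860/5.10 = 0.7684.

0.7684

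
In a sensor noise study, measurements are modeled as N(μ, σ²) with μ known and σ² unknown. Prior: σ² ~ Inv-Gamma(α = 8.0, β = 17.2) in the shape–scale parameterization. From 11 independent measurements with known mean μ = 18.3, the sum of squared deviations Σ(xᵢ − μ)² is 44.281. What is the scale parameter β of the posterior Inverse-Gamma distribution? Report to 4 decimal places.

39.3405

With known mean μ and an Inverse-Gamma(α, β) prior on σ², the Normal likelihood is conjugate: posterior is Inv-Gamma(α + n/2, β + Σ(xᵢ−μ)²/2).
Posterior: Inv-Gamma(8.0 + 11/2, 17.2 + 44.281/2) = Inv-Gamma(13.50, 39.3405).
Posterior β = 39.3405.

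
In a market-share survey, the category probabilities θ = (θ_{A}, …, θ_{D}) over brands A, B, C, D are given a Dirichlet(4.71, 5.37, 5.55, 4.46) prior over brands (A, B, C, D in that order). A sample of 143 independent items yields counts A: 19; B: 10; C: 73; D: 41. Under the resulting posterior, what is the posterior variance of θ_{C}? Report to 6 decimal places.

0.001521

The Dirichlet prior is conjugate to the Multinomial likelihood: each posterior αⱼ = prior αⱼ + observed count nⱼ.
Posterior concentration: (23.71, 15.37, 78.55, 45.46), total = 163.09.
Var[θ_j] = α_j(Σα−α_j)/((Σα)²(Σα+1)) = 78.55·84.54/(163.09²·164.09) = 0.001521.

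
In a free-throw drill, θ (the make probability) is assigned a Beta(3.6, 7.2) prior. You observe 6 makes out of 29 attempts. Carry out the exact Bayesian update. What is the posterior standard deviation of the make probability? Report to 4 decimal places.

0.0670

The Beta prior is conjugate to a Binomial/Bernoulli likelihood; the update adds successes to α and failures to β.
Posterior: Beta(α+k, β+n−k) = Beta(3.6+6, 7.2+23) = Beta(9.6, 30.2).
Var = αβ/((α+β)²(α+β+1)) = 9.6·30.2/(39.8²·40.8) = 0.00448592; SD = √0.00448592 = 0.0670.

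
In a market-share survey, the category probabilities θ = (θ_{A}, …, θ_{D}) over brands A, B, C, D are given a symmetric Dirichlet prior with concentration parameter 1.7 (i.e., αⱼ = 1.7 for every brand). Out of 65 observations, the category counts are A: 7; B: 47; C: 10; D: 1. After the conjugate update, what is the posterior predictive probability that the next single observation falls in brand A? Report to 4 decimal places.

The Dirichlet prior is conjugate to the Multinomial likelihood: each posterior αⱼ = prior αⱼ + observed count nⱼ.
Posterior concentration: (8.7, 48.7, 11.7, 2.7), total = 71.8.
P(next = A | data) = α_{A}/Σα = 0.1212.

0.1212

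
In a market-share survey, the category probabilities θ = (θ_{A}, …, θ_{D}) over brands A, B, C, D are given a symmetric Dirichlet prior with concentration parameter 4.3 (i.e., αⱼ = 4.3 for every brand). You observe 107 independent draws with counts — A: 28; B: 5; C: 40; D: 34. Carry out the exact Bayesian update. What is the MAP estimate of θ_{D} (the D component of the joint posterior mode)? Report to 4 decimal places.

0.3103

The Dirichlet prior is conjugate to the Multinomial likelihood: each posterior αⱼ = prior αⱼ + observed count nⱼ.
Posterior concentration: (32.3, 9.3, 44.3, 38.3), total = 124.2.
Joint mode component: (α_{D}−1)/(Σα−K) = 37.3/120.2 = 0.3103.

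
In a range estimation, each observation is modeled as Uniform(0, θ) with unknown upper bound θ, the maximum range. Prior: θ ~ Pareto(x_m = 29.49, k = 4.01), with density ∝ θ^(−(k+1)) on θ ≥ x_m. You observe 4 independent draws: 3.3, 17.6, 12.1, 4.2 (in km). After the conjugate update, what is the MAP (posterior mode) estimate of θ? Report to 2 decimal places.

A Pareto(scale x_m, shape k) prior on the upper bound θ of Uniform(0, θ) is conjugate: posterior is Pareto(max(x_m, max xᵢ), k + n).
Sample maximum = 17.6; prior scale x_m = 29.49 → posterior scale = max = 29.49.
Posterior shape = 4.01 + 4 = 8.01.
The Pareto density is decreasing on [x_m, ∞), so the mode is x_m = 29.49.

29.49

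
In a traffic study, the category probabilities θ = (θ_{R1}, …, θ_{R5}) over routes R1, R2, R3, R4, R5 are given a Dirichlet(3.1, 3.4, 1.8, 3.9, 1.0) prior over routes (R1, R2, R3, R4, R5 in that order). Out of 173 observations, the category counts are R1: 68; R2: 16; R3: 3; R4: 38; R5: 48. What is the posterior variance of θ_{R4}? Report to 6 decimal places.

0.000932

The Dirichlet prior is conjugate to the Multinomial likelihood: each posterior αⱼ = prior αⱼ + observed count nⱼ.
Posterior concentration: (71.1, 19.4, 4.8, 41.9, 49.0), total = 186.2.
Var[θ_j] = α_j(Σα−α_j)/((Σα)²(Σα+1)) = 41.9·144.3/(186.2²·187.2) = 0.000932.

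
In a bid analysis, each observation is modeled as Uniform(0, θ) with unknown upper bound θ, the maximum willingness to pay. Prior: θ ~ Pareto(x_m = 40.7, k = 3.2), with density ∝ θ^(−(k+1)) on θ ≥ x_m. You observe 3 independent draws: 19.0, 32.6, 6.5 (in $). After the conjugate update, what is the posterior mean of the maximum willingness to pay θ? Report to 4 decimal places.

A Pareto(scale x_m, shape k) prior on the upper bound θ of Uniform(0, θ) is conjugate: posterior is Pareto(max(x_m, max xᵢ), k + n).
Sample maximum = 32.6; prior scale x_m = 40.7 → posterior scale = max = 40.7.
Posterior shape = 3.2 + 3 = 6.2.
E[θ|data] = k·x_m/(k−1) = 6.2·40.7/5.2 = 48.5269.

48.5269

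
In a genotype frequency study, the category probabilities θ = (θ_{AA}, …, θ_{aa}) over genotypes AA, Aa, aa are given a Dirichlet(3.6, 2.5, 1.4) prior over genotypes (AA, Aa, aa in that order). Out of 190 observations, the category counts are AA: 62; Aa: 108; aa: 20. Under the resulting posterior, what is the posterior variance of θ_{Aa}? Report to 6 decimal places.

The Dirichlet prior is conjugate to the Multinomial likelihood: each posterior αⱼ = prior αⱼ + observed count nⱼ.
Posterior concentration: (65.6, 110.5, 21.4), total = 197.5.
Var[θ_j] = α_j(Σα−α_j)/((Σα)²(Σα+1)) = 110.5·87.0/(197.5²·198.5) = 0.001242.

0.001242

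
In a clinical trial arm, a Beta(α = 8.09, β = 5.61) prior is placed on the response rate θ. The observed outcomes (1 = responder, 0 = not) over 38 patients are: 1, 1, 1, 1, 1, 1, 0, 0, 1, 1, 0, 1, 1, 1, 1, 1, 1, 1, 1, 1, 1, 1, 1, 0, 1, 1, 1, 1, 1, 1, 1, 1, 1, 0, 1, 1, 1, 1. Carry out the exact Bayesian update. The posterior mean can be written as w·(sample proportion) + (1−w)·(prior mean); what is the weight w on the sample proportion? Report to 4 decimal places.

The Beta prior is conjugate to a Binomial/Bernoulli likelihood; the update adds successes to α and failures to β.
Posterior mean = (α₀+k)/(α₀+β₀+n) = [n/(α₀+β₀+n)]·(k/n) + [(α₀+β₀)/(α₀+β₀+n)]·α₀/(α₀+β₀), so only n and the prior enter the weight.
The weight on the data is w = n/(α₀+β₀+n) = 38/(8.09+5.61+38) = 38/51.70 = 0.7350.

0.7350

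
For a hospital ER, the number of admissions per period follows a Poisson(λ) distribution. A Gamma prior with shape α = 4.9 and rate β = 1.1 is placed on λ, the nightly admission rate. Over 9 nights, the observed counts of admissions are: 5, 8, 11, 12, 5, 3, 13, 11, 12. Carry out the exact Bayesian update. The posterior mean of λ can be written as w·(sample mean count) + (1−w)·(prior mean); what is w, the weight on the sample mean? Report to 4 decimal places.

0.8911

With a Gamma(shape α, rate β) prior, the Poisson likelihood is conjugate: the posterior is Gamma(α + ΣXᵢ, β + n).
Posterior mean = (α₀+S)/(β₀+n) = [n/(β₀+n)]·(S/n) + [β₀/(β₀+n)]·(α₀/β₀), so only n and β₀ enter the weight.
Weight on data w = n/(β₀+n) = 9/(1.1+9) = 9/10.1 = 0.8911.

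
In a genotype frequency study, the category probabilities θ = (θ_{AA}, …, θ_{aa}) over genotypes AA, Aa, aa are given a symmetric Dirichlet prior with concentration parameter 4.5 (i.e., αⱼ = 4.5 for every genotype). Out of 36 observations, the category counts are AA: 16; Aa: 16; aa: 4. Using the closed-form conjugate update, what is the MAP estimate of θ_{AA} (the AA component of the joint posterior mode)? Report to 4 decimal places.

The Dirichlet prior is conjugate to the Multinomial likelihood: each posterior αⱼ = prior αⱼ + observed count nⱼ.
Posterior concentration: (20.5, 20.5, 8.5), total = 49.5.
Joint mode component: (α_{AA}−1)/(Σα−K) = 19.5/46.5 = 0.4194.

0.4194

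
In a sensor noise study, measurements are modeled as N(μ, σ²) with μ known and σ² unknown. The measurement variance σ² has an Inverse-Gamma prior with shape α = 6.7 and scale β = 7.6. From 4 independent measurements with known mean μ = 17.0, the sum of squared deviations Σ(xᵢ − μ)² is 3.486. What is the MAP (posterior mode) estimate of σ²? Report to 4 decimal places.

0.9632

With known mean μ and an Inverse-Gamma(α, β) prior on σ², the Normal likelihood is conjugate: posterior is Inv-Gamma(α + n/2, β + Σ(xᵢ−μ)²/2).
Posterior: Inv-Gamma(6.7 + 4/2, 7.6 + 3.486/2) = Inv-Gamma(8.70, 9.3430).
Mode = β/(α+1) = 9.3430/9.70 = 0.9632.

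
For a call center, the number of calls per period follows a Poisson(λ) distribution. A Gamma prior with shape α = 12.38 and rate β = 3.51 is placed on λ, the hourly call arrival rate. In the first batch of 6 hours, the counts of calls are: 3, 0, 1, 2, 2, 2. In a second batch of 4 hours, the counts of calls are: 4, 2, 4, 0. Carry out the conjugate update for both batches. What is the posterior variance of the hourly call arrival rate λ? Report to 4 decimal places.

With a Gamma(shape α, rate β) prior, the Poisson likelihood is conjugate: the posterior is Gamma(α + ΣXᵢ, β + n).
Batch 1: sum of counts S = 10 over n = 6 hours.
After batch 1: Gamma(α+S, β+n) = Gamma(12.38+10, 3.51+6) = Gamma(22.38, 9.51).
Batch 2: sum of counts S = 10 over n = 4 hours.
After batch 2: Gamma(α+S, β+n) = Gamma(22.38+10, 9.51+4) = Gamma(32.38, 13.51).
Var = α/β² = 32.38/13.51² = 0.1774.

0.1774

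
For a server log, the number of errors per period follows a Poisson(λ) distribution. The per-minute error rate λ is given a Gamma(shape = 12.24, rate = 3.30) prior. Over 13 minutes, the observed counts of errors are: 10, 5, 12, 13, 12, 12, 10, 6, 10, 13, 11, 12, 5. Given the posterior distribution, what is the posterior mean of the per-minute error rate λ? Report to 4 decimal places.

With a Gamma(shape α, rate β) prior, the Poisson likelihood is conjugate: the posterior is Gamma(α + ΣXᵢ, β + n).
Sum of counts S = 131 over n = 13 minutes.
Posterior: Gamma(α+S, β+n) = Gamma(12.24+131, 3.30+13) = Gamma(143.24, 16.30).
Posterior mean = α/β = 143.24/16.30 = 8.7877.

8.7877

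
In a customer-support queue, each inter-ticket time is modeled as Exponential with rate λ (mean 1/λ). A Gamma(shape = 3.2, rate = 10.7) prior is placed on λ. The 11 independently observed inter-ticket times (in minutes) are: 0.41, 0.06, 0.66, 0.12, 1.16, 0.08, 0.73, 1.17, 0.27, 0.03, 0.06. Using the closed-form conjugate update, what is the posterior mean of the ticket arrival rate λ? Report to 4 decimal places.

With a Gamma(shape α, rate β) prior on the exponential rate λ, the posterior after n observations with total T = Σxᵢ is Gamma(α+n, β+T).
Sum of observations T = 4.75 minutes; n = 11.
Posterior: Gamma(3.2+11, 10.7+4.75) = Gamma(14.2, 15.45).
Posterior mean of λ = α/β = 14.2/15.45 = 0.9191.

0.9191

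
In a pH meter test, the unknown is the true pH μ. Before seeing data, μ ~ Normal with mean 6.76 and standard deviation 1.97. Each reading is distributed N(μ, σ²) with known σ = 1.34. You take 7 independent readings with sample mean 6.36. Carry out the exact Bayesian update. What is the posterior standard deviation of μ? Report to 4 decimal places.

For Normal data with known variance σ², a Normal(μ₀, σ₀²) prior on μ is conjugate. Posterior precision = 1/σ₀² + n/σ²; posterior mean is the precision-weighted average of μ₀ and x̄.
σ₀² = 1.97² = 3.8809, σ² = 1.34² = 1.7956; σ² + n·σ₀² = 1.7956 + 7·3.8809 = 28.9619.
Posterior precision = 1/σ₀² + n/σ² = 1/3.8809 + 7/1.7956 = (σ² + n·σ₀²)/(σ₀²σ²) = 28.9619/(3.8809·1.7956); posterior variance σₙ² = σ₀²σ²/(σ² + n·σ₀²) = 3.8809·1.7956/28.9619 = 0.240611.
Posterior SD = √σₙ² = √(3.8809·1.7956/28.9619) = 0.4905.

0.4905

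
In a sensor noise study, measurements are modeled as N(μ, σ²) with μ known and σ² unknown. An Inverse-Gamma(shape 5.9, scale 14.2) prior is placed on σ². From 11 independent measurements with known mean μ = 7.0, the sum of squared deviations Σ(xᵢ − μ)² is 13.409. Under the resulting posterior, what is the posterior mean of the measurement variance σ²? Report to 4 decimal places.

2.0100

With known mean μ and an Inverse-Gamma(α, β) prior on σ², the Normal likelihood is conjugate: posterior is Inv-Gamma(α + n/2, β + Σ(xᵢ−μ)²/2).
Posterior: Inv-Gamma(5.9 + 11/2, 14.2 + 13.409/2) = Inv-Gamma(11.40, 20.9045).
E[σ²|data] = β/(α−1) = 20.9045/10.40 = 2.0100.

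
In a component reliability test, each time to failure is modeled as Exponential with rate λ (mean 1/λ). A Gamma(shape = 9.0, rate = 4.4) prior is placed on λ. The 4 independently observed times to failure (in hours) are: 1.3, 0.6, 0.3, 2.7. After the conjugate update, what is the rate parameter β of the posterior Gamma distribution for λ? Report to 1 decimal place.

With a Gamma(shape α, rate β) prior on the exponential rate λ, the posterior after n observations with total T = Σxᵢ is Gamma(α+n, β+T).
Sum of observations T = 4.9 hours; n = 4.
Posterior: Gamma(9.0+4, 4.4+4.9) = Gamma(13.0, 9.3).
Posterior β = 9.3.

9.3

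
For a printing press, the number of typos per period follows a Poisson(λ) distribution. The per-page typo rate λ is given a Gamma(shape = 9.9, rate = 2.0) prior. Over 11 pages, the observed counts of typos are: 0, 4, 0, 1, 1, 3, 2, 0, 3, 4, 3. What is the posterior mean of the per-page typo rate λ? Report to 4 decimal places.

2.3769

With a Gamma(shape α, rate β) prior, the Poisson likelihood is conjugate: the posterior is Gamma(α + ΣXᵢ, β + n).
Sum of counts S = 21 over n = 11 pages.
Posterior: Gamma(α+S, β+n) = Gamma(9.9+21, 2.0+11) = Gamma(30.9, 13.0).
Posterior mean = α/β = 30.9/13.0 = 2.3769.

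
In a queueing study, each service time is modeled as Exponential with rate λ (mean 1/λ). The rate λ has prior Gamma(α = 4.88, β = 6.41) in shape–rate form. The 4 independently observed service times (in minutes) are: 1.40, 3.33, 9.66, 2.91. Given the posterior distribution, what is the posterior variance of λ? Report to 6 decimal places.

With a Gamma(shape α, rate β) prior on the exponential rate λ, the posterior after n observations with total T = Σxᵢ is Gamma(α+n, β+T).
Sum of observations T = 17.30 minutes; n = 4.
Posterior: Gamma(4.88+4, 6.41+17.30) = Gamma(8.88, 23.71).
Var = α/β² = 0.015796.

0.015796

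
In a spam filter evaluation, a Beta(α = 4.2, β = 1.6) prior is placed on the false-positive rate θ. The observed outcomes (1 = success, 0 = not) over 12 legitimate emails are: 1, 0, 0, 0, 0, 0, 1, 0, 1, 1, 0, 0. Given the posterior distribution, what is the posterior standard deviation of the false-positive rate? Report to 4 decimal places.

The Beta prior is conjugate to a Binomial/Bernoulli likelihood; the update adds successes to α and failures to β.
Posterior: Beta(α+k, β+n−k) = Beta(4.2+4, 1.6+8) = Beta(8.2, 9.6).
Var = αβ/((α+β)²(α+β+1)) = 8.2·9.6/(17.8²·18.8) = 0.01321561; SD = √0.01321561 = 0.1150.

0.1150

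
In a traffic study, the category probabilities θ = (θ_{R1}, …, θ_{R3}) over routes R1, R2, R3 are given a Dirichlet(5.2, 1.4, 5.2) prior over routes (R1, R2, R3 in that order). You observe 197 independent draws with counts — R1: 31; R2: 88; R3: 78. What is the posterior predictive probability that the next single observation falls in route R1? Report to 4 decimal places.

The Dirichlet prior is conjugate to the Multinomial likelihood: each posterior αⱼ = prior αⱼ + observed count nⱼ.
Posterior concentration: (36.2, 89.4, 83.2), total = 208.8.
P(next = R1 | data) = α_{R1}/Σα = 0.1734.

0.1734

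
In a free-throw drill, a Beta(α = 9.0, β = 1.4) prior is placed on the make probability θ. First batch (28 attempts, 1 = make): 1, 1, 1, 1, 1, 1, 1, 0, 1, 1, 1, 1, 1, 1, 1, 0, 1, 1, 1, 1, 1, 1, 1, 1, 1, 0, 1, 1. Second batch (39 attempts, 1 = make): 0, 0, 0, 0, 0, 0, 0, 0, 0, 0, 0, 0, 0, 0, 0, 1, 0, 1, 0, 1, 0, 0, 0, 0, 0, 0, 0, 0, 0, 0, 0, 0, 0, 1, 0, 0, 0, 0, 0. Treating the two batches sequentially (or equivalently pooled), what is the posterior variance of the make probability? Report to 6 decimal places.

The Beta prior is conjugate to a Binomial/Bernoulli likelihood; the update adds successes to α and failures to β.
After batch 1: Beta(9.0+25, 1.4+3) = Beta(34.0, 4.4).
After batch 2: Beta(34.0+4, 4.4+35) = Beta(38.0, 39.4).
Var = αβ/((α+β)²(α+β+1)) = 38.0·39.4/(77.4²·78.4) = 0.003188.

0.003188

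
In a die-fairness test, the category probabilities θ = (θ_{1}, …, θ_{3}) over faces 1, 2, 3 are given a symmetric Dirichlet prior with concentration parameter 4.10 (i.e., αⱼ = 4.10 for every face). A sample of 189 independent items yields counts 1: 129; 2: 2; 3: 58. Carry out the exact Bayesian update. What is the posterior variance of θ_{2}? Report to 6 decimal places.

The Dirichlet prior is conjugate to the Multinomial likelihood: each posterior αⱼ = prior αⱼ + observed count nⱼ.
Posterior concentration: (133.10, 6.10, 62.10), total = 201.30.
Var[θ_j] = α_j(Σα−α_j)/((Σα)²(Σα+1)) = 6.10·195.20/(201.30²·202.30) = 0.000145.

0.000145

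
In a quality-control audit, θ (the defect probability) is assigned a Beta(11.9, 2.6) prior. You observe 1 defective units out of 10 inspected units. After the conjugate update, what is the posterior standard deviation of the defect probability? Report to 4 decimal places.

0.0989

The Beta prior is conjugate to a Binomial/Bernoulli likelihood; the update adds successes to α and failures to β.
Posterior: Beta(α+k, β+n−k) = Beta(11.9+1, 2.6+9) = Beta(12.9, 11.6).
Var = αβ/((α+β)²(α+β+1)) = 12.9·11.6/(24.5²·25.5) = 0.00977632; SD = √0.00977632 = 0.0989.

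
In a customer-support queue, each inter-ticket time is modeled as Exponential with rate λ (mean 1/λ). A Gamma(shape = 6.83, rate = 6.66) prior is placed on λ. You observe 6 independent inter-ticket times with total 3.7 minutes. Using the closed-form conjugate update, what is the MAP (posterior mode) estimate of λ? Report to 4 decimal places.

1.1419

With a Gamma(shape α, rate β) prior on the exponential rate λ, the posterior after n observations with total T = Σxᵢ is Gamma(α+n, β+T).
Posterior: Gamma(6.83+6, 6.66+3.7) = Gamma(12.83, 10.36).
Mode = (α−1)/β = 1.1419.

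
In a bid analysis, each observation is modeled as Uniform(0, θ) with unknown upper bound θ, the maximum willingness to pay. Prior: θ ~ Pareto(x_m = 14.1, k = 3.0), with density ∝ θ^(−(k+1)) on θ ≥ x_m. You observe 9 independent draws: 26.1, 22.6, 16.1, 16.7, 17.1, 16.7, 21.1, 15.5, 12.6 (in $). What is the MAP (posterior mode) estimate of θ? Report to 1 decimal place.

26.1

A Pareto(scale x_m, shape k) prior on the upper bound θ of Uniform(0, θ) is conjugate: posterior is Pareto(max(x_m, max xᵢ), k + n).
Sample maximum = 26.1; prior scale x_m = 14.1 → posterior scale = max = 26.1.
Posterior shape = 3.0 + 9 = 12.0.
The Pareto density is decreasing on [x_m, ∞), so the mode is x_m = 26.1.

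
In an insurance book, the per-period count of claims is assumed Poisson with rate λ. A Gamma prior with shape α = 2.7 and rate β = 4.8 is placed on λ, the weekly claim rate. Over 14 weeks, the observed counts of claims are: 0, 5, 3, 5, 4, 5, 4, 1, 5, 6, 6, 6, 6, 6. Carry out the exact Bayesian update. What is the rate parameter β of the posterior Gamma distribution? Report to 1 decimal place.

18.8

With a Gamma(shape α, rate β) prior, the Poisson likelihood is conjugate: the posterior is Gamma(α + ΣXᵢ, β + n).
Sum of counts S = 62 over n = 14 weeks.
Posterior: Gamma(α+S, β+n) = Gamma(2.7+62, 4.8+14) = Gamma(64.7, 18.8).
Posterior β = 18.8.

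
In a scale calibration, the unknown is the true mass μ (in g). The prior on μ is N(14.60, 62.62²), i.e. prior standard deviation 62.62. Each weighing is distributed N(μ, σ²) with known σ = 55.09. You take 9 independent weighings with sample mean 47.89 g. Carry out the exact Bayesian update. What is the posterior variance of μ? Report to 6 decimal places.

310.509517

For Normal data with known variance σ², a Normal(μ₀, σ₀²) prior on μ is conjugate. Posterior precision = 1/σ₀² + n/σ²; posterior mean is the precision-weighted average of μ₀ and x̄.
σ₀² = 62.62² = 3921.2644, σ² = 55.09² = 3034.9081; σ² + n·σ₀² = 3034.9081 + 9·3921.2644 = 38326.2877.
Posterior precision = 1/σ₀² + n/σ² = 1/3921.2644 + 9/3034.9081 = (σ² + n·σ₀²)/(σ₀²σ²) = 38326.2877/(3921.2644·3034.9081); posterior variance σₙ² = σ₀²σ²/(σ² + n·σ₀²) = 3921.2644·3034.9081/38326.2877 = 310.509517.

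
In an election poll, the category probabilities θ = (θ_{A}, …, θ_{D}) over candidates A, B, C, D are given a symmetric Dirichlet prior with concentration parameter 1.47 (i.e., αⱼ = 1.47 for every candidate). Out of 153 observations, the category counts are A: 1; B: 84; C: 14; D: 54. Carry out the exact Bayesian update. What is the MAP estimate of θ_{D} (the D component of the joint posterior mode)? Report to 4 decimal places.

0.3517

The Dirichlet prior is conjugate to the Multinomial likelihood: each posterior αⱼ = prior αⱼ + observed count nⱼ.
Posterior concentration: (2.47, 85.47, 15.47, 55.47), total = 158.88.
Joint mode component: (α_{D}−1)/(Σα−K) = 54.47/154.88 = 0.3517.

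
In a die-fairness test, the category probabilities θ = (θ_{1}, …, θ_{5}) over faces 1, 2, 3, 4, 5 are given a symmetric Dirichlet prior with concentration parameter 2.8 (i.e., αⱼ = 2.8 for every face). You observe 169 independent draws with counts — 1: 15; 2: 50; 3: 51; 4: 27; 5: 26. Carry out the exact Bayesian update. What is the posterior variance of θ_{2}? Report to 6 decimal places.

0.001116

The Dirichlet prior is conjugate to the Multinomial likelihood: each posterior αⱼ = prior αⱼ + observed count nⱼ.
Posterior concentration: (17.8, 52.8, 53.8, 29.8, 28.8), total = 183.0.
Var[θ_j] = α_j(Σα−α_j)/((Σα)²(Σα+1)) = 52.8·130.2/(183.0²·184.0) = 0.001116.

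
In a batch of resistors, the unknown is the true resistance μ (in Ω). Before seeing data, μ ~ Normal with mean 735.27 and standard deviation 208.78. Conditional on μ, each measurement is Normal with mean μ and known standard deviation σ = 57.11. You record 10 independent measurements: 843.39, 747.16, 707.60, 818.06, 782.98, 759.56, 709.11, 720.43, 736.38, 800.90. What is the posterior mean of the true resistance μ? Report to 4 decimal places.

762.3543

For Normal data with known variance σ², a Normal(μ₀, σ₀²) prior on μ is conjugate. Posterior precision = 1/σ₀² + n/σ²; posterior mean is the precision-weighted average of μ₀ and x̄.
Σxᵢ = 843.39 + 747.16 + 707.60 + 818.06 + 782.98 + 759.56 + 709.11 + 720.43 + 736.38 + 800.90 = 7625.57, so n·x̄ = 7625.57.
σ₀² = 208.78² = 43589.0884, σ² = 57.11² = 3261.5521; σ² + n·σ₀² = 3261.5521 + 10·43589.0884 = 439152.4361.
Posterior mean = (μ₀/σ₀² + n·x̄/σ²)/(1/σ₀² + n/σ²) = (σ²·μ₀ + σ₀²·n·x̄)/(σ² + n·σ₀²) = (3261.5521·735.27 + 43589.0884·7625.57)/439152.4361 = 334789766.242955/439152.4361 = 762.3543.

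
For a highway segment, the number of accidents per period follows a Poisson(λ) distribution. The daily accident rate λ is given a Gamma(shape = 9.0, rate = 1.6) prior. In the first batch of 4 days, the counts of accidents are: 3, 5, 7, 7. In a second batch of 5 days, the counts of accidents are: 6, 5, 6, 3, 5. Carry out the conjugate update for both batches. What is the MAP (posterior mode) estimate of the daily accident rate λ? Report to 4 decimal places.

With a Gamma(shape α, rate β) prior, the Poisson likelihood is conjugate: the posterior is Gamma(α + ΣXᵢ, β + n).
Batch 1: sum of counts S = 22 over n = 4 days.
After batch 1: Gamma(α+S, β+n) = Gamma(9.0+22, 1.6+4) = Gamma(31.0, 5.6).
Batch 2: sum of counts S = 25 over n = 5 days.
After batch 2: Gamma(α+S, β+n) = Gamma(31.0+25, 5.6+5) = Gamma(56.0, 10.6).
Mode of Gamma(α,β) for α≥1 is (α−1)/β = 55.0/10.6 = 5.1887.

5.1887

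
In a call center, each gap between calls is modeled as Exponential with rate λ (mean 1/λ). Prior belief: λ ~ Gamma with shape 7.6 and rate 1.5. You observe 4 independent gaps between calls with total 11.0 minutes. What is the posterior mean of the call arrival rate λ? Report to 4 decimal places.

With a Gamma(shape α, rate β) prior on the exponential rate λ, the posterior after n observations with total T = Σxᵢ is Gamma(α+n, β+T).
Posterior: Gamma(7.6+4, 1.5+11.0) = Gamma(11.6, 12.5).
Posterior mean of λ = α/β = 11.6/12.5 = 0.9280.

0.9280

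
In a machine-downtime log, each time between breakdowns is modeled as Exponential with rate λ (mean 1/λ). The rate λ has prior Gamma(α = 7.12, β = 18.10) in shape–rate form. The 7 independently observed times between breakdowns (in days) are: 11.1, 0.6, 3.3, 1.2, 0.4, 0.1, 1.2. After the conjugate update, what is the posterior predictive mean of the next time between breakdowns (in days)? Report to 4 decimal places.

With a Gamma(shape α, rate β) prior on the exponential rate λ, the posterior after n observations with total T = Σxᵢ is Gamma(α+n, β+T).
Sum of observations T = 17.9 days; n = 7.
Posterior: Gamma(7.12+7, 18.10+17.9) = Gamma(14.12, 36.00).
The predictive distribution for the next observation is Lomax; its mean is β/(α−1) = 36.00/13.12 = 2.7439.

2.7439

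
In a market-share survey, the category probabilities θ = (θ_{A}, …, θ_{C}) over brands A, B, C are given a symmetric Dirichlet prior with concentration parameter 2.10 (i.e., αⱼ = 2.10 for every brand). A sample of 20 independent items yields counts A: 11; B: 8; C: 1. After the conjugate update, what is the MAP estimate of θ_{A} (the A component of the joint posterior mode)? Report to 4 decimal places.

0.5193

The Dirichlet prior is conjugate to the Multinomial likelihood: each posterior αⱼ = prior αⱼ + observed count nⱼ.
Posterior concentration: (13.10, 10.10, 3.10), total = 26.30.
Joint mode component: (α_{A}−1)/(Σα−K) = 12.10/23.30 = 0.5193.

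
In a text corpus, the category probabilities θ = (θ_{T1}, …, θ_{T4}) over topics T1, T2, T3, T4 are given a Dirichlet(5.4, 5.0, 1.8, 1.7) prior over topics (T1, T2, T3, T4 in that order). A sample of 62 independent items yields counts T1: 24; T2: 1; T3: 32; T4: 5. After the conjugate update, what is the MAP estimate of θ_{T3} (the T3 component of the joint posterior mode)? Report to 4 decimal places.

0.4562

The Dirichlet prior is conjugate to the Multinomial likelihood: each posterior αⱼ = prior αⱼ + observed count nⱼ.
Posterior concentration: (29.4, 6.0, 33.8, 6.7), total = 75.9.
Joint mode component: (α_{T3}−1)/(Σα−K) = 32.8/71.9 = 0.4562.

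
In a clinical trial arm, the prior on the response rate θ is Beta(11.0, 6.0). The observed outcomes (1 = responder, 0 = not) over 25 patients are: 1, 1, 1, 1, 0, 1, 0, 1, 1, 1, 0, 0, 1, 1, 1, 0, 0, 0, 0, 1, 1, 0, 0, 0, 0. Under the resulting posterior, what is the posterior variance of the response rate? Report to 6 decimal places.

The Beta prior is conjugate to a Binomial/Bernoulli likelihood; the update adds successes to α and failures to β.
Posterior: Beta(α+k, β+n−k) = Beta(11.0+13, 6.0+12) = Beta(24.0, 18.0).
Var = αβ/((α+β)²(α+β+1)) = 24.0·18.0/(42.0²·43.0) = 0.005695.

0.005695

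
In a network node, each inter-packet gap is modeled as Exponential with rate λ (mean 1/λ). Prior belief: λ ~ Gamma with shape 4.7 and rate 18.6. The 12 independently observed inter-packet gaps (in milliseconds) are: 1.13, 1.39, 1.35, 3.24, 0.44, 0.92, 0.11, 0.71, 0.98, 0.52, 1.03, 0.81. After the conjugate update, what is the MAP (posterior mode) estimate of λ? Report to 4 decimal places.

0.5027

With a Gamma(shape α, rate β) prior on the exponential rate λ, the posterior after n observations with total T = Σxᵢ is Gamma(α+n, β+T).
Sum of observations T = 12.63 milliseconds; n = 12.
Posterior: Gamma(4.7+12, 18.6+12.63) = Gamma(16.7, 31.23).
Mode = (α−1)/β = 0.5027.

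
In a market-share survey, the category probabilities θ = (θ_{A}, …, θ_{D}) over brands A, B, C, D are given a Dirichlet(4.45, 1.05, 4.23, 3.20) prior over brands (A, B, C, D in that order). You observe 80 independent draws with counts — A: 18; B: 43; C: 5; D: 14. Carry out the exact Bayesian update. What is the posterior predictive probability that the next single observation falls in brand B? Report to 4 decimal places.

0.4740

The Dirichlet prior is conjugate to the Multinomial likelihood: each posterior αⱼ = prior αⱼ + observed count nⱼ.
Posterior concentration: (22.45, 44.05, 9.23, 17.20), total = 92.93.
P(next = B | data) = α_{B}/Σα = 0.4740.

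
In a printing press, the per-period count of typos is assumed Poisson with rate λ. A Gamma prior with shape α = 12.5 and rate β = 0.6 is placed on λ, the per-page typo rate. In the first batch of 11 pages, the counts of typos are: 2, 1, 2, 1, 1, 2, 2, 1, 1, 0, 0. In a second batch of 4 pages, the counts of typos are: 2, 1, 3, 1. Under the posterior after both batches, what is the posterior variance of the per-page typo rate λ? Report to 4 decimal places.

0.1335

With a Gamma(shape α, rate β) prior, the Poisson likelihood is conjugate: the posterior is Gamma(α + ΣXᵢ, β + n).
Batch 1: sum of counts S = 13 over n = 11 pages.
After batch 1: Gamma(α+S, β+n) = Gamma(12.5+13, 0.6+11) = Gamma(25.5, 11.6).
Batch 2: sum of counts S = 7 over n = 4 pages.
After batch 2: Gamma(α+S, β+n) = Gamma(25.5+7, 11.6+4) = Gamma(32.5, 15.6).
Var = α/β² = 32.5/15.6² = 0.1335.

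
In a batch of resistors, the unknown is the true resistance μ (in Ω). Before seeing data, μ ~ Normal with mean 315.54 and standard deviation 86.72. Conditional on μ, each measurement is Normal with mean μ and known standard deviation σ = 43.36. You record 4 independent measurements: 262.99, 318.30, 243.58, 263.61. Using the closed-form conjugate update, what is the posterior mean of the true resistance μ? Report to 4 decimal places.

274.6741

For Normal data with known variance σ², a Normal(μ₀, σ₀²) prior on μ is conjugate. Posterior precision = 1/σ₀² + n/σ²; posterior mean is the precision-weighted average of μ₀ and x̄.
Σxᵢ = 262.99 + 318.30 + 243.58 + 263.61 = 1088.48, so n·x̄ = 1088.48.
σ₀² = 86.72² = 7520.3584, σ² = 43.36² = 1880.0896; σ² + n·σ₀² = 1880.0896 + 4·7520.3584 = 31961.5232.
Posterior mean = (μ₀/σ₀² + n·x̄/σ²)/(1/σ₀² + n/σ²) = (σ²·μ₀ + σ₀²·n·x̄)/(σ² + n·σ₀²) = (1880.0896·315.54 + 7520.3584·1088.48)/31961.5232 = 8779003.183616/31961.5232 = 274.6741.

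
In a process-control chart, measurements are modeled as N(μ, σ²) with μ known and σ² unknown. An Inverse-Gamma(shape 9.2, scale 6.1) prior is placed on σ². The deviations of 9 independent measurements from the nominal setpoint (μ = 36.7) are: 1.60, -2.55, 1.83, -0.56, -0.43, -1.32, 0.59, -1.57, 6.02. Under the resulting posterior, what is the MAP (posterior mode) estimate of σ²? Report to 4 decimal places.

With known mean μ and an Inverse-Gamma(α, β) prior on σ², the Normal likelihood is conjugate: posterior is Inv-Gamma(α + n/2, β + Σ(xᵢ−μ)²/2).
Σ(xᵢ−μ)² = (1.60)² + (-2.55)² + (1.83)² + (-0.56)² + (-0.43)² + (-1.32)² + (0.59)² + (-1.57)² + (6.02)² = 53.7057.
Posterior: Inv-Gamma(9.2 + 9/2, 6.1 + 53.7057/2) = Inv-Gamma(13.70, 32.95285).
Mode = β/(α+1) = 32.95285/14.70 = 2.2417.

2.2417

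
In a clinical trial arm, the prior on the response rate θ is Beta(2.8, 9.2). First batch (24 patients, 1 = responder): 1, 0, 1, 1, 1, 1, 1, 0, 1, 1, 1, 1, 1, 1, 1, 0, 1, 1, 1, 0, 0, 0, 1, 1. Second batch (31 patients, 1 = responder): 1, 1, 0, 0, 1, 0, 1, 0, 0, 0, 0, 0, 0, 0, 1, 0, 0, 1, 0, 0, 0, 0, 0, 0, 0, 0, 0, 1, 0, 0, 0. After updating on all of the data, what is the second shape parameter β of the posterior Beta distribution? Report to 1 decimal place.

The Beta prior is conjugate to a Binomial/Bernoulli likelihood; the update adds successes to α and failures to β.
After batch 1: Beta(2.8+18, 9.2+6) = Beta(20.8, 15.2).
After batch 2: Beta(20.8+7, 15.2+24) = Beta(27.8, 39.2).
Posterior β = 39.2.

39.2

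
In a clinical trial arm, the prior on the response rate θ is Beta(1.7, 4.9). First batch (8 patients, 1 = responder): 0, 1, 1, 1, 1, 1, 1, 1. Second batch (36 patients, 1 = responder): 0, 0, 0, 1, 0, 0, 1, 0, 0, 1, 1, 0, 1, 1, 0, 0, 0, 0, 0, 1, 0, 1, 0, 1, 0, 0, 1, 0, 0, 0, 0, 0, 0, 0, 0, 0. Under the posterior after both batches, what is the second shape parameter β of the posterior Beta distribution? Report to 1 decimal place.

31.9

The Beta prior is conjugate to a Binomial/Bernoulli likelihood; the update adds successes to α and failures to β.
After batch 1: Beta(1.7+7, 4.9+1) = Beta(8.7, 5.9).
After batch 2: Beta(8.7+10, 5.9+26) = Beta(18.7, 31.9).
Posterior β = 31.9.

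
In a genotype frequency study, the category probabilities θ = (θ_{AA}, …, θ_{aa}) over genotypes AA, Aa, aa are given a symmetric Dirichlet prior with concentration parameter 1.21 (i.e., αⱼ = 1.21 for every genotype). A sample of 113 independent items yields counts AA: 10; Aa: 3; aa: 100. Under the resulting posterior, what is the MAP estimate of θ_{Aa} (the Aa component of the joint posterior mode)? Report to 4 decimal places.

The Dirichlet prior is conjugate to the Multinomial likelihood: each posterior αⱼ = prior αⱼ + observed count nⱼ.
Posterior concentration: (11.21, 4.21, 101.21), total = 116.63.
Joint mode component: (α_{Aa}−1)/(Σα−K) = 3.21/113.63 = 0.0282.

0.0282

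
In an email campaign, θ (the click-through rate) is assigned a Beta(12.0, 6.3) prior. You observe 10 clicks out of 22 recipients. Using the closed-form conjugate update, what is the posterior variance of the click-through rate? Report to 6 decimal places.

0.006002

The Beta prior is conjugate to a Binomial/Bernoulli likelihood; the update adds successes to α and failures to β.
Posterior: Beta(α+k, β+n−k) = Beta(12.0+10, 6.3+12) = Beta(22.0, 18.3).
Var = αβ/((α+β)²(α+β+1)) = 22.0·18.3/(40.3²·41.3) = 0.006002.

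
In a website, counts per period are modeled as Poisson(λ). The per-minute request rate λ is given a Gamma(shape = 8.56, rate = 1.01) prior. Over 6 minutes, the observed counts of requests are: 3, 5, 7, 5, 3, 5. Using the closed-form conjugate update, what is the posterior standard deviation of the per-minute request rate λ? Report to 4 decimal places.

0.8626

With a Gamma(shape α, rate β) prior, the Poisson likelihood is conjugate: the posterior is Gamma(α + ΣXᵢ, β + n).
Sum of counts S = 28 over n = 6 minutes.
Posterior: Gamma(α+S, β+n) = Gamma(8.56+28, 1.01+6) = Gamma(36.56, 7.01).
SD = √α/β = √36.56/7.01 = 0.8626.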